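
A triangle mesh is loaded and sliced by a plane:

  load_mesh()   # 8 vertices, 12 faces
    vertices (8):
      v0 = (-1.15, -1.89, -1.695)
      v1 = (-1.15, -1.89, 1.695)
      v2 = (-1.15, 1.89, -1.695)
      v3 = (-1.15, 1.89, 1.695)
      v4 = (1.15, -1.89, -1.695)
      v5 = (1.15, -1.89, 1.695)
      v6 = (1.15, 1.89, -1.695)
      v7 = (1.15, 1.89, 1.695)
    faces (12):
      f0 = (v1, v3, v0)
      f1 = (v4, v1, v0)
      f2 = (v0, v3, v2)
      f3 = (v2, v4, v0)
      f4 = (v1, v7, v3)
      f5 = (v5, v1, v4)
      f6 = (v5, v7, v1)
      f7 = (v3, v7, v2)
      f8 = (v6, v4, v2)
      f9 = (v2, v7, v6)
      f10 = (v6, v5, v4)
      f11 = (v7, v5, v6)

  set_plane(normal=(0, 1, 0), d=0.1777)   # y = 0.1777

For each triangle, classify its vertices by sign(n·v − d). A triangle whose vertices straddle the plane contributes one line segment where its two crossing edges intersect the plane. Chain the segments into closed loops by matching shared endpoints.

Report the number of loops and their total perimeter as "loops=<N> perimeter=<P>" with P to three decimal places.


loops=1 perimeter=11.380

Straddling triangles (8 of 12):
  (v1,v3,v0) [-+-] → (-1.15, 0.1777, 1.695)–(-1.15, 0.1777, 0.159366)  len=1.5356
  (v0,v3,v2) [-++] → (-1.15, 0.1777, 0.159366)–(-1.15, 0.1777, -1.695)  len=1.8544
  (v2,v4,v0) [+--] → (-0.108124, 0.1777, -1.695)–(-1.15, 0.1777, -1.695)  len=1.0419
  (v1,v7,v3) [-++] → (0.108124, 0.1777, 1.695)–(-1.15, 0.1777, 1.695)  len=1.2581
  (v5,v7,v1) [-+-] → (1.15, 0.1777, 1.695)–(0.108124, 0.1777, 1.695)  len=1.0419
  (v6,v4,v2) [+-+] → (1.15, 0.1777, -1.695)–(-0.108124, 0.1777, -1.695)  len=1.2581
  (v6,v5,v4) [+--] → (1.15, 0.1777, -0.159366)–(1.15, 0.1777, -1.695)  len=1.5356
  (v7,v5,v6) [+-+] → (1.15, 0.1777, 1.695)–(1.15, 0.1777, -0.159366)  len=1.8544

Chained into 1 loop(s):
  loop 1: 8 segments, perimeter = 11.3800
Total perimeter = 11.380


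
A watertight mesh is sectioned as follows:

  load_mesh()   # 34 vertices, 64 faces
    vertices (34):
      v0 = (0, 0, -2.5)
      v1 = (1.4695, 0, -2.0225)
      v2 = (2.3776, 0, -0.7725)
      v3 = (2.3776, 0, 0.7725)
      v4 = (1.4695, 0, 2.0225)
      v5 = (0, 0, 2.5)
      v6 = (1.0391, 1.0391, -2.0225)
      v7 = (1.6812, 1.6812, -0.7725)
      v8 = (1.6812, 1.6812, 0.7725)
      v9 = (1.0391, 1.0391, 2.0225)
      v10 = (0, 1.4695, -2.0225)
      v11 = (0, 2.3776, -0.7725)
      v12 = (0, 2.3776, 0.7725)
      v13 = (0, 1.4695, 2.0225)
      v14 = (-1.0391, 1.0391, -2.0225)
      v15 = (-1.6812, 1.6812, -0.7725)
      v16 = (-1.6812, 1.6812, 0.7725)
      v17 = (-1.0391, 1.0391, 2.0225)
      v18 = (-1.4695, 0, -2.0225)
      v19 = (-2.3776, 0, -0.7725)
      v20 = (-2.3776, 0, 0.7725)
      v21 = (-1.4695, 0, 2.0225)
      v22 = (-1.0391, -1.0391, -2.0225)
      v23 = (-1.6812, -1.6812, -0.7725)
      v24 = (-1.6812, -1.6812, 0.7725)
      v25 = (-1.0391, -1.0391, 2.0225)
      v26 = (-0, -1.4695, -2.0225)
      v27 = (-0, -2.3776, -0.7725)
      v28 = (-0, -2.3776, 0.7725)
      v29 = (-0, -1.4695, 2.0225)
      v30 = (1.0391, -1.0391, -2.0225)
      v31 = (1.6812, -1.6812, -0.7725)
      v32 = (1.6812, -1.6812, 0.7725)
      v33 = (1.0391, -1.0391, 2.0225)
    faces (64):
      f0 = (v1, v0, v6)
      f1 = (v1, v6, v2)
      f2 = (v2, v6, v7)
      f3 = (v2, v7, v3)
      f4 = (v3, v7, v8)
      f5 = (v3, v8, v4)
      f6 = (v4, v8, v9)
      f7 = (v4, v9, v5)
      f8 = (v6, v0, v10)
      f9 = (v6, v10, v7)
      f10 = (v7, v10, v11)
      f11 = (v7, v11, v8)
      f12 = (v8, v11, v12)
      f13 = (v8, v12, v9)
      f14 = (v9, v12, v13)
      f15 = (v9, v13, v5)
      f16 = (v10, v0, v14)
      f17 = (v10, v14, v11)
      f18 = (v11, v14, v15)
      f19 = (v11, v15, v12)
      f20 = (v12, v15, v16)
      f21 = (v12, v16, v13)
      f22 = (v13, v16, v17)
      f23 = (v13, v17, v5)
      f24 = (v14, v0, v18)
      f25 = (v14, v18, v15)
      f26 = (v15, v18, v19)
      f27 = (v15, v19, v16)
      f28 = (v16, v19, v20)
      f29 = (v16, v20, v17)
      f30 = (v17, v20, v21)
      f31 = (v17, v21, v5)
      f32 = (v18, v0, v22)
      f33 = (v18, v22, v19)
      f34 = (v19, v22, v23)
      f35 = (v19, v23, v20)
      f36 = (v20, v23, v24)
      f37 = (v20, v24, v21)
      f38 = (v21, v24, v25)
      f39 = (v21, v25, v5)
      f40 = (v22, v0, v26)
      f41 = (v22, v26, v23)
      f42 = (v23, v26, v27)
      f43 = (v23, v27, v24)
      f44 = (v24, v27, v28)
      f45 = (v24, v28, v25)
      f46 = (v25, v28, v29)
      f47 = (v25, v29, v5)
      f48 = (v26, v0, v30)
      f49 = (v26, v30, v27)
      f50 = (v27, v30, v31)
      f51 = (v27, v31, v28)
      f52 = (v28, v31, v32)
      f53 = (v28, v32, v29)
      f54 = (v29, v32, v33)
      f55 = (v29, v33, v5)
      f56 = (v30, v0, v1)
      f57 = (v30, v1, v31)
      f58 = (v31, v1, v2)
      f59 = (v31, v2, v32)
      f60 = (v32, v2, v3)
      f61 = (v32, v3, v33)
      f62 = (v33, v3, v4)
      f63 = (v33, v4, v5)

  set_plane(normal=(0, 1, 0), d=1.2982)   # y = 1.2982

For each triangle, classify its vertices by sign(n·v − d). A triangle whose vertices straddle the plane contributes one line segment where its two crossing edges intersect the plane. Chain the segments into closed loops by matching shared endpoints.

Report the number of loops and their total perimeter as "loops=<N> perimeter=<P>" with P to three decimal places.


loops=1 perimeter=12.519

Straddling triangles (20 of 64):
  (v2,v6,v7) [--+] → (1.2982, 1.2982, -1.5181)–(1.83985, 1.2982, -0.7725)  len=0.9216
  (v2,v7,v3) [-+-] → (1.83985, 1.2982, -0.7725)–(1.83985, 1.2982, -0.420528)  len=0.3520
  (v3,v7,v8) [-++] → (1.83985, 1.2982, -0.420528)–(1.83985, 1.2982, 0.7725)  len=1.1930
  (v3,v8,v4) [-+-] → (1.83985, 1.2982, 0.7725)–(1.63297, 1.2982, 1.05727)  len=0.3520
  (v4,v8,v9) [-+-] → (1.63297, 1.2982, 1.05727)–(1.2982, 1.2982, 1.5181)  len=0.5696
  (v6,v0,v10) [--+] → (0, 1.2982, -2.07816)–(0.413564, 1.2982, -2.0225)  len=0.4173
  (v6,v10,v7) [-++] → (0.413564, 1.2982, -2.0225)–(1.2982, 1.2982, -1.5181)  len=1.0183
  (v8,v12,v9) [++-] → (0.837956, 1.2982, 1.78053)–(1.2982, 1.2982, 1.5181)  len=0.5298
  (v9,v12,v13) [-++] → (0.837956, 1.2982, 1.78053)–(0.413564, 1.2982, 2.0225)  len=0.4885
  (v9,v13,v5) [-+-] → (0.413564, 1.2982, 2.0225)–(0, 1.2982, 2.07816)  len=0.4173
  (v10,v0,v14) [+--] → (0, 1.2982, -2.07816)–(-0.413564, 1.2982, -2.0225)  len=0.4173
  (v10,v14,v11) [+-+] → (-0.413564, 1.2982, -2.0225)–(-0.837956, 1.2982, -1.78053)  len=0.4885
  (v11,v14,v15) [+-+] → (-0.837956, 1.2982, -1.78053)–(-1.2982, 1.2982, -1.5181)  len=0.5298
  (v13,v16,v17) [++-] → (-1.2982, 1.2982, 1.5181)–(-0.413564, 1.2982, 2.0225)  len=1.0183
  (v13,v17,v5) [+--] → (-0.413564, 1.2982, 2.0225)–(0, 1.2982, 2.07816)  len=0.4173
  (v14,v18,v15) [--+] → (-1.63297, 1.2982, -1.05727)–(-1.2982, 1.2982, -1.5181)  len=0.5696
  (v15,v18,v19) [+--] → (-1.63297, 1.2982, -1.05727)–(-1.83985, 1.2982, -0.7725)  len=0.3520
  (v15,v19,v16) [+-+] → (-1.83985, 1.2982, -0.7725)–(-1.83985, 1.2982, 0.420528)  len=1.1930
  (v16,v19,v20) [+--] → (-1.83985, 1.2982, 0.420528)–(-1.83985, 1.2982, 0.7725)  len=0.3520
  (v16,v20,v17) [+--] → (-1.83985, 1.2982, 0.7725)–(-1.2982, 1.2982, 1.5181)  len=0.9216

Chained into 1 loop(s):
  loop 1: 20 segments, perimeter = 12.5188
Total perimeter = 12.519


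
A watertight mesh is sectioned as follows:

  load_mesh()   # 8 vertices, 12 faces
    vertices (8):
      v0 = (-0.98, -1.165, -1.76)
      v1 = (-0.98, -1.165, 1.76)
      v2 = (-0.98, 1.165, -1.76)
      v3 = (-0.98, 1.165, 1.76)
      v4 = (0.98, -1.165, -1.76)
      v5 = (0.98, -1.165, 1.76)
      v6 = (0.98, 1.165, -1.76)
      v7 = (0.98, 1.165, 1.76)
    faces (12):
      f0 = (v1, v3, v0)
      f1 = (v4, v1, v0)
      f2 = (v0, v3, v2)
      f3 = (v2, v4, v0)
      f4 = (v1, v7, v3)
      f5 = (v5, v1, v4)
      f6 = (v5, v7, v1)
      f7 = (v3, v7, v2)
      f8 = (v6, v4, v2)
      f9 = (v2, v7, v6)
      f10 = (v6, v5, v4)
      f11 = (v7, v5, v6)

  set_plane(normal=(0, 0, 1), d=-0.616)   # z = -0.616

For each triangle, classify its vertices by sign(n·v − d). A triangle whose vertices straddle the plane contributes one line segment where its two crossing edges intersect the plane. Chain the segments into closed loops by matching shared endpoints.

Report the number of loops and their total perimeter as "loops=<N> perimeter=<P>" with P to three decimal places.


Straddling triangles (8 of 12):
  (v1,v3,v0) [++-] → (-0.98, -0.40775, -0.616)–(-0.98, -1.165, -0.616)  len=0.7573
  (v4,v1,v0) [-+-] → (0.343, -1.165, -0.616)–(-0.98, -1.165, -0.616)  len=1.3230
  (v0,v3,v2) [-+-] → (-0.98, -0.40775, -0.616)–(-0.98, 1.165, -0.616)  len=1.5728
  (v5,v1,v4) [++-] → (0.343, -1.165, -0.616)–(0.98, -1.165, -0.616)  len=0.6370
  (v3,v7,v2) [++-] → (-0.343, 1.165, -0.616)–(-0.98, 1.165, -0.616)  len=0.6370
  (v2,v7,v6) [-+-] → (-0.343, 1.165, -0.616)–(0.98, 1.165, -0.616)  len=1.3230
  (v6,v5,v4) [-+-] → (0.98, 0.40775, -0.616)–(0.98, -1.165, -0.616)  len=1.5728
  (v7,v5,v6) [++-] → (0.98, 0.40775, -0.616)–(0.98, 1.165, -0.616)  len=0.7573

Chained into 1 loop(s):
  loop 1: 8 segments, perimeter = 8.5800
Total perimeter = 8.580

loops=1 perimeter=8.580


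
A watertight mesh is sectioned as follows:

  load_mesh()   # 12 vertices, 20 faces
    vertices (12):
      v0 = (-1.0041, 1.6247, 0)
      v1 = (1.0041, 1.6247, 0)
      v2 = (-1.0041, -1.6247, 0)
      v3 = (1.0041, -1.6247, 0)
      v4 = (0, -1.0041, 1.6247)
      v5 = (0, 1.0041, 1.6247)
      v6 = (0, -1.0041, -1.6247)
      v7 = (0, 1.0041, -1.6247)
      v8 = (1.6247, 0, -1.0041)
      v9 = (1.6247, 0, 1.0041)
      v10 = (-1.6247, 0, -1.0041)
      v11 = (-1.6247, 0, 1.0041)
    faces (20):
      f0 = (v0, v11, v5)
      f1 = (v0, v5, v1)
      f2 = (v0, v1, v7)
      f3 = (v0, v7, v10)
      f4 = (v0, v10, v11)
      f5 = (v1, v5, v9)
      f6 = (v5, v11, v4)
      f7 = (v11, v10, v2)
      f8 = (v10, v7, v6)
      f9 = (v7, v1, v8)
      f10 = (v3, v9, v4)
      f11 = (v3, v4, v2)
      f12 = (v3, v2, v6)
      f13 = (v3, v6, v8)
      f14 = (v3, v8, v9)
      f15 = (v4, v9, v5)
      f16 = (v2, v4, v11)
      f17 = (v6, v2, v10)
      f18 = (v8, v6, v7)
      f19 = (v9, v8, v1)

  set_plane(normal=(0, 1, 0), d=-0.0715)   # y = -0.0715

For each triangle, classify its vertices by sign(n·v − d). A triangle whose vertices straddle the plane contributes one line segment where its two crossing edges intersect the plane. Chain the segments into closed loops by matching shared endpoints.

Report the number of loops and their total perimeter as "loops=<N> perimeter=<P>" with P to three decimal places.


loops=1 perimeter=10.801

Straddling triangles (10 of 20):
  (v5,v11,v4) [++-] → (-1.50901, -0.0715, 1.04829)–(0, -0.0715, 1.6247)  len=1.6153
  (v11,v10,v2) [++-] → (-1.59739, -0.0715, -0.959911)–(-1.59739, -0.0715, 0.959911)  len=1.9198
  (v10,v7,v6) [++-] → (0, -0.0715, -1.6247)–(-1.50901, -0.0715, -1.04829)  len=1.6153
  (v3,v9,v4) [-+-] → (1.59739, -0.0715, 0.959911)–(1.50901, -0.0715, 1.04829)  len=0.1250
  (v3,v6,v8) [--+] → (1.50901, -0.0715, -1.04829)–(1.59739, -0.0715, -0.959911)  len=0.1250
  (v3,v8,v9) [-++] → (1.59739, -0.0715, -0.959911)–(1.59739, -0.0715, 0.959911)  len=1.9198
  (v4,v9,v5) [-++] → (1.50901, -0.0715, 1.04829)–(0, -0.0715, 1.6247)  len=1.6153
  (v2,v4,v11) [--+] → (-1.50901, -0.0715, 1.04829)–(-1.59739, -0.0715, 0.959911)  len=0.1250
  (v6,v2,v10) [--+] → (-1.59739, -0.0715, -0.959911)–(-1.50901, -0.0715, -1.04829)  len=0.1250
  (v8,v6,v7) [+-+] → (1.50901, -0.0715, -1.04829)–(0, -0.0715, -1.6247)  len=1.6153

Chained into 1 loop(s):
  loop 1: 10 segments, perimeter = 10.8010
Total perimeter = 10.801


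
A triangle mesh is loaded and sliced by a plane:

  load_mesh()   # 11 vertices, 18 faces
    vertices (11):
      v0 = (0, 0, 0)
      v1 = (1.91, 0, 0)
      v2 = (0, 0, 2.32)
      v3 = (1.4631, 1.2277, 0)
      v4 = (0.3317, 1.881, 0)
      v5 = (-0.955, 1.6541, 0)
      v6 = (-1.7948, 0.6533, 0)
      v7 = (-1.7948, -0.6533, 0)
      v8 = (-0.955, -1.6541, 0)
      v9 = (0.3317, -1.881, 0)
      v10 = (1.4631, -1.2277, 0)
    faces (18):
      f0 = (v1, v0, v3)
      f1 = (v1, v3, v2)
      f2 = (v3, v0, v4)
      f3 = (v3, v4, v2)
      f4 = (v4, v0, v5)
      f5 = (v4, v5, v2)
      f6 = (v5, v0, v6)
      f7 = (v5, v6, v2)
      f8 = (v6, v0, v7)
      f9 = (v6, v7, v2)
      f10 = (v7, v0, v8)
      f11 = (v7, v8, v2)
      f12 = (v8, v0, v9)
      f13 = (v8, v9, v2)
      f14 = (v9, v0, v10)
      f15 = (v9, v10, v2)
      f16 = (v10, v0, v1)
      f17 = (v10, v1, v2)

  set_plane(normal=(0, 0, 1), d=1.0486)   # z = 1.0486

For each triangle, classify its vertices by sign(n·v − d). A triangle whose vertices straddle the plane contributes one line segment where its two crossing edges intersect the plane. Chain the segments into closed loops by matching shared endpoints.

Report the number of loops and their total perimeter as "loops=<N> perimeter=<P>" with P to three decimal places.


loops=1 perimeter=6.444

Straddling triangles (9 of 18):
  (v1,v3,v2) [--+] → (0.801804, 0.672801, 1.0486)–(1.04671, 0, 1.0486)  len=0.7160
  (v3,v4,v2) [--+] → (0.181777, 1.03082, 1.0486)–(0.801804, 0.672801, 1.0486)  len=0.7160
  (v4,v5,v2) [--+] → (-0.523356, 0.906475, 1.0486)–(0.181777, 1.03082, 1.0486)  len=0.7160
  (v5,v6,v2) [--+] → (-0.983581, 0.35802, 1.0486)–(-0.523356, 0.906475, 1.0486)  len=0.7160
  (v6,v7,v2) [--+] → (-0.983581, -0.35802, 1.0486)–(-0.983581, 0.35802, 1.0486)  len=0.7160
  (v7,v8,v2) [--+] → (-0.523356, -0.906475, 1.0486)–(-0.983581, -0.35802, 1.0486)  len=0.7160
  (v8,v9,v2) [--+] → (0.181777, -1.03082, 1.0486)–(-0.523356, -0.906475, 1.0486)  len=0.7160
  (v9,v10,v2) [--+] → (0.801804, -0.672801, 1.0486)–(0.181777, -1.03082, 1.0486)  len=0.7160
  (v10,v1,v2) [--+] → (1.04671, 0, 1.0486)–(0.801804, -0.672801, 1.0486)  len=0.7160

Chained into 1 loop(s):
  loop 1: 9 segments, perimeter = 6.4439
Total perimeter = 6.444


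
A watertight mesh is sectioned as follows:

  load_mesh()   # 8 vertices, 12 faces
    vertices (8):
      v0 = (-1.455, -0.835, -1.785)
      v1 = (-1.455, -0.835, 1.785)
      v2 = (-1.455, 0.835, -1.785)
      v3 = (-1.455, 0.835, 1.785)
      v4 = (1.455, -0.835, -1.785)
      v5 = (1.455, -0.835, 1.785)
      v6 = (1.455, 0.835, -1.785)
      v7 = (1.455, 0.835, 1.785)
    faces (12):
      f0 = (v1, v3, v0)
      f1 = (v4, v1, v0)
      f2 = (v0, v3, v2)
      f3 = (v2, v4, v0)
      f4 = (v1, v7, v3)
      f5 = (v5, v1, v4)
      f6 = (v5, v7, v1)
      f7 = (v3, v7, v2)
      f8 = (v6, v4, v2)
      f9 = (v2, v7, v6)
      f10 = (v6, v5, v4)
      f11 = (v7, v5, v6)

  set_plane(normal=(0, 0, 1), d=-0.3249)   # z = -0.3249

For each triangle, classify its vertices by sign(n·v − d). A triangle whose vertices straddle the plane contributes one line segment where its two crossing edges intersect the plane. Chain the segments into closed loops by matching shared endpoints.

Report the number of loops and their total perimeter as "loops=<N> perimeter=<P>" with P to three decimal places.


loops=1 perimeter=9.160

Straddling triangles (8 of 12):
  (v1,v3,v0) [++-] → (-1.455, -0.151984, -0.3249)–(-1.455, -0.835, -0.3249)  len=0.6830
  (v4,v1,v0) [-+-] → (0.264834, -0.835, -0.3249)–(-1.455, -0.835, -0.3249)  len=1.7198
  (v0,v3,v2) [-+-] → (-1.455, -0.151984, -0.3249)–(-1.455, 0.835, -0.3249)  len=0.9870
  (v5,v1,v4) [++-] → (0.264834, -0.835, -0.3249)–(1.455, -0.835, -0.3249)  len=1.1902
  (v3,v7,v2) [++-] → (-0.264834, 0.835, -0.3249)–(-1.455, 0.835, -0.3249)  len=1.1902
  (v2,v7,v6) [-+-] → (-0.264834, 0.835, -0.3249)–(1.455, 0.835, -0.3249)  len=1.7198
  (v6,v5,v4) [-+-] → (1.455, 0.151984, -0.3249)–(1.455, -0.835, -0.3249)  len=0.9870
  (v7,v5,v6) [++-] → (1.455, 0.151984, -0.3249)–(1.455, 0.835, -0.3249)  len=0.6830

Chained into 1 loop(s):
  loop 1: 8 segments, perimeter = 9.1600
Total perimeter = 9.160


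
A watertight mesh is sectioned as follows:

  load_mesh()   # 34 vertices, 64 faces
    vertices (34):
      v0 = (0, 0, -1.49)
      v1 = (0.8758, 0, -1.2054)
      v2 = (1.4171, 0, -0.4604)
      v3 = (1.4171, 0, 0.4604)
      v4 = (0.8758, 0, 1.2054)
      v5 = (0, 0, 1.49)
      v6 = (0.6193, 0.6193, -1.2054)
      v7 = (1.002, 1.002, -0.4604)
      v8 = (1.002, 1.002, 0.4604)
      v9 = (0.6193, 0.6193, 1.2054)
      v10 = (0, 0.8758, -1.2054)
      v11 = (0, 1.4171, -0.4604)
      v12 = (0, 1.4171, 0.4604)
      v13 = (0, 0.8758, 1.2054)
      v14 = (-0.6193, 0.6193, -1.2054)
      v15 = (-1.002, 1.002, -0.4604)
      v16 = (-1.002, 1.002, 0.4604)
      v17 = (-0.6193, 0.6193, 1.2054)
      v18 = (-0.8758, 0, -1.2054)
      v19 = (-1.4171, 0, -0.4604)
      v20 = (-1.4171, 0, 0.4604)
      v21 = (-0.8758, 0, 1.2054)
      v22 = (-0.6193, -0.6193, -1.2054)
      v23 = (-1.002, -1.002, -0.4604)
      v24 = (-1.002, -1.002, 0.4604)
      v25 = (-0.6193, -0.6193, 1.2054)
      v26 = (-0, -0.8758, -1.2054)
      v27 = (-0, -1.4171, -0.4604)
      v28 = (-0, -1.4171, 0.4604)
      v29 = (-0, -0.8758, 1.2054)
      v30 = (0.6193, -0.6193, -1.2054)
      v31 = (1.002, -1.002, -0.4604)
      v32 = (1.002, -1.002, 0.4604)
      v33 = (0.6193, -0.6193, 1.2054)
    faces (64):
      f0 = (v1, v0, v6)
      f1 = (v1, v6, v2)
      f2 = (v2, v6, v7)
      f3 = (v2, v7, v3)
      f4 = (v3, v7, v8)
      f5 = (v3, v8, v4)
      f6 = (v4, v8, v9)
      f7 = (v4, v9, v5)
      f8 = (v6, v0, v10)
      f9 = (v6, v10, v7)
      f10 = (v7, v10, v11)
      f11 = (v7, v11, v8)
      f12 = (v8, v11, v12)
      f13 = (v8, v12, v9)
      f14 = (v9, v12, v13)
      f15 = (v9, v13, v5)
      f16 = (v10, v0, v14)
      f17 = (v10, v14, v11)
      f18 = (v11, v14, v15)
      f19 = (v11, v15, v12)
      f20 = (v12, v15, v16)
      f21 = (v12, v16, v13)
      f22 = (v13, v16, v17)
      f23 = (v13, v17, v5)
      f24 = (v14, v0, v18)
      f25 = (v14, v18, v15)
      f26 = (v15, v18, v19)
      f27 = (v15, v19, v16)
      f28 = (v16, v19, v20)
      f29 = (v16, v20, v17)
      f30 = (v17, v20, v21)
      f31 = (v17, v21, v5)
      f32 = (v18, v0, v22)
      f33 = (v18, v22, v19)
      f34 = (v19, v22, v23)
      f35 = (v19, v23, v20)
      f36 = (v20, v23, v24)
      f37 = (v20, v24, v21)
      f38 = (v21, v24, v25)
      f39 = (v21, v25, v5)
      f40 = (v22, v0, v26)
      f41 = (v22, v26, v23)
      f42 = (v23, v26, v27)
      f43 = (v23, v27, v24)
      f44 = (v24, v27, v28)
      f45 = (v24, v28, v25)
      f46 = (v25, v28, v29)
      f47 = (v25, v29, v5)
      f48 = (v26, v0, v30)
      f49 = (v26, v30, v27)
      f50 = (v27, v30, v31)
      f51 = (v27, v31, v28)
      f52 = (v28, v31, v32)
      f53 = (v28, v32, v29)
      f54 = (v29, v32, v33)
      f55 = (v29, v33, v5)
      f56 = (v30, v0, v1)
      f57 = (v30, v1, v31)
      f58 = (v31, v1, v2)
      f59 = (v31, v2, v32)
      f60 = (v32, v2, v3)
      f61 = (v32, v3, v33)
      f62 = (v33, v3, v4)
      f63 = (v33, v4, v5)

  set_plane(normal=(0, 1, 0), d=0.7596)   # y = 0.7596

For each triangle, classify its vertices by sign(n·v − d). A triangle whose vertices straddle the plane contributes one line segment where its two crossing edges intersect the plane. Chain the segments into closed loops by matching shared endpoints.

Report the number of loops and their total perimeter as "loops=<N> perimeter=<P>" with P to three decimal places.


loops=1 perimeter=7.513

Straddling triangles (20 of 64):
  (v2,v6,v7) [--+] → (0.7596, 0.7596, -0.932279)–(1.10242, 0.7596, -0.4604)  len=0.5833
  (v2,v7,v3) [-+-] → (1.10242, 0.7596, -0.4604)–(1.10242, 0.7596, -0.237644)  len=0.2228
  (v3,v7,v8) [-++] → (1.10242, 0.7596, -0.237644)–(1.10242, 0.7596, 0.4604)  len=0.6980
  (v3,v8,v4) [-+-] → (1.10242, 0.7596, 0.4604)–(0.97147, 0.7596, 0.640628)  len=0.2228
  (v4,v8,v9) [-+-] → (0.97147, 0.7596, 0.640628)–(0.7596, 0.7596, 0.932279)  len=0.3605
  (v6,v0,v10) [--+] → (0, 0.7596, -1.24316)–(0.280556, 0.7596, -1.2054)  len=0.2831
  (v6,v10,v7) [-++] → (0.280556, 0.7596, -1.2054)–(0.7596, 0.7596, -0.932279)  len=0.5514
  (v8,v12,v9) [++-] → (0.510391, 0.7596, 1.07439)–(0.7596, 0.7596, 0.932279)  len=0.2869
  (v9,v12,v13) [-++] → (0.510391, 0.7596, 1.07439)–(0.280556, 0.7596, 1.2054)  len=0.2646
  (v9,v13,v5) [-+-] → (0.280556, 0.7596, 1.2054)–(0, 0.7596, 1.24316)  len=0.2831
  (v10,v0,v14) [+--] → (0, 0.7596, -1.24316)–(-0.280556, 0.7596, -1.2054)  len=0.2831
  (v10,v14,v11) [+-+] → (-0.280556, 0.7596, -1.2054)–(-0.510391, 0.7596, -1.07439)  len=0.2646
  (v11,v14,v15) [+-+] → (-0.510391, 0.7596, -1.07439)–(-0.7596, 0.7596, -0.932279)  len=0.2869
  (v13,v16,v17) [++-] → (-0.7596, 0.7596, 0.932279)–(-0.280556, 0.7596, 1.2054)  len=0.5514
  (v13,v17,v5) [+--] → (-0.280556, 0.7596, 1.2054)–(0, 0.7596, 1.24316)  len=0.2831
  (v14,v18,v15) [--+] → (-0.97147, 0.7596, -0.640628)–(-0.7596, 0.7596, -0.932279)  len=0.3605
  (v15,v18,v19) [+--] → (-0.97147, 0.7596, -0.640628)–(-1.10242, 0.7596, -0.4604)  len=0.2228
  (v15,v19,v16) [+-+] → (-1.10242, 0.7596, -0.4604)–(-1.10242, 0.7596, 0.237644)  len=0.6980
  (v16,v19,v20) [+--] → (-1.10242, 0.7596, 0.237644)–(-1.10242, 0.7596, 0.4604)  len=0.2228
  (v16,v20,v17) [+--] → (-1.10242, 0.7596, 0.4604)–(-0.7596, 0.7596, 0.932279)  len=0.5833

Chained into 1 loop(s):
  loop 1: 20 segments, perimeter = 7.5127
Total perimeter = 7.513


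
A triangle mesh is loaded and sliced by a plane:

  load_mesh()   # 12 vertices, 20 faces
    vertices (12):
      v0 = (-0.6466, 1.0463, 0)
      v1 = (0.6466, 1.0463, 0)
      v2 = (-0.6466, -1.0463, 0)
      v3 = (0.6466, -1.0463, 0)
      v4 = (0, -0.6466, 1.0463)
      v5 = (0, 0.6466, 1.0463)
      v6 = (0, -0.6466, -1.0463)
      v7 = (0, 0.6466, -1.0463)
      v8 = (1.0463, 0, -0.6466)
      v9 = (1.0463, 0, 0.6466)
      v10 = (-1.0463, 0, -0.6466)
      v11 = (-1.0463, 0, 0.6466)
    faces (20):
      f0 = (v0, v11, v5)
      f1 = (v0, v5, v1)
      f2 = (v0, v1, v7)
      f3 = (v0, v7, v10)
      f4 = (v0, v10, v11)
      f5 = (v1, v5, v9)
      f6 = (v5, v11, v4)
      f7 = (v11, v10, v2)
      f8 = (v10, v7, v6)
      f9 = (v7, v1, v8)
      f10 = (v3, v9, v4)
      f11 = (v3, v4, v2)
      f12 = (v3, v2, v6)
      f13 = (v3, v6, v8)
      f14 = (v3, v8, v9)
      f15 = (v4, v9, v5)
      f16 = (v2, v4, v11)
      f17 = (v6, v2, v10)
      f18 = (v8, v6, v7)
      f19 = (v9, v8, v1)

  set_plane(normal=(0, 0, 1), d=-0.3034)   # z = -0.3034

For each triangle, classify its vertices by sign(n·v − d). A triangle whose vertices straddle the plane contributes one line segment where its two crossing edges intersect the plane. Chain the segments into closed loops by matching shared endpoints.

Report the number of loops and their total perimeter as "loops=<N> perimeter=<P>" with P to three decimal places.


Straddling triangles (10 of 20):
  (v0,v1,v7) [++-] → (0.459103, 0.930397, -0.3034)–(-0.459103, 0.930397, -0.3034)  len=0.9182
  (v0,v7,v10) [+--] → (-0.459103, 0.930397, -0.3034)–(-0.834149, 0.555351, -0.3034)  len=0.5304
  (v0,v10,v11) [+-+] → (-0.834149, 0.555351, -0.3034)–(-1.0463, 0, -0.3034)  len=0.5945
  (v11,v10,v2) [+-+] → (-1.0463, 0, -0.3034)–(-0.834149, -0.555351, -0.3034)  len=0.5945
  (v7,v1,v8) [-+-] → (0.459103, 0.930397, -0.3034)–(0.834149, 0.555351, -0.3034)  len=0.5304
  (v3,v2,v6) [++-] → (-0.459103, -0.930397, -0.3034)–(0.459103, -0.930397, -0.3034)  len=0.9182
  (v3,v6,v8) [+--] → (0.459103, -0.930397, -0.3034)–(0.834149, -0.555351, -0.3034)  len=0.5304
  (v3,v8,v9) [+-+] → (0.834149, -0.555351, -0.3034)–(1.0463, 0, -0.3034)  len=0.5945
  (v6,v2,v10) [-+-] → (-0.459103, -0.930397, -0.3034)–(-0.834149, -0.555351, -0.3034)  len=0.5304
  (v9,v8,v1) [+-+] → (1.0463, 0, -0.3034)–(0.834149, 0.555351, -0.3034)  len=0.5945

Chained into 1 loop(s):
  loop 1: 10 segments, perimeter = 6.3360
Total perimeter = 6.336

loops=1 perimeter=6.336


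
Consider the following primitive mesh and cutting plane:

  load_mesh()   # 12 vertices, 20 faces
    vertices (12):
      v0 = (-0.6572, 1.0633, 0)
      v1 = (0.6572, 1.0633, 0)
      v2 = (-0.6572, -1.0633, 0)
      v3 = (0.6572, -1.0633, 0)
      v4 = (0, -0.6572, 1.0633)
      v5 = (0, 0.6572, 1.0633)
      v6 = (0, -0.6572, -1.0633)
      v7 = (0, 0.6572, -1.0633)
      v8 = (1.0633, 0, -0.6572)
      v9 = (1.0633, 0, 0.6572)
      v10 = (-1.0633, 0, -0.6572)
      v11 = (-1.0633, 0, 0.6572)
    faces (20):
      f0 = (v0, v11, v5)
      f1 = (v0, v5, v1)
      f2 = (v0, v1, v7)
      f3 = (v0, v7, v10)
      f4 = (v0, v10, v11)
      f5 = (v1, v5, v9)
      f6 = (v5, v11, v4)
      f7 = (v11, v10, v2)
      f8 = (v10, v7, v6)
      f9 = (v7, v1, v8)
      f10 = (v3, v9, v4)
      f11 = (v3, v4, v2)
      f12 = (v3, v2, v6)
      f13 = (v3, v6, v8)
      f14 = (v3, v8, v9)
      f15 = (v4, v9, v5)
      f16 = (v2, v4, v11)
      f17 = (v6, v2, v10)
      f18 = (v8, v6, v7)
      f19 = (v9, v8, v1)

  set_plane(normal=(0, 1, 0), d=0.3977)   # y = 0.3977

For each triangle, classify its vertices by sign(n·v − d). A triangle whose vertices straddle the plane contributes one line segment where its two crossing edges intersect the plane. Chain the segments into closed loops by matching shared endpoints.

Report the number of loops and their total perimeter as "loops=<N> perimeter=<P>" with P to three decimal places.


loops=1 perimeter=6.224

Straddling triangles (10 of 20):
  (v0,v11,v5) [+-+] → (-0.911409, 0.3977, 0.411391)–(-0.419851, 0.3977, 0.902949)  len=0.6952
  (v0,v7,v10) [++-] → (-0.419851, 0.3977, -0.902949)–(-0.911409, 0.3977, -0.411391)  len=0.6952
  (v0,v10,v11) [+--] → (-0.911409, 0.3977, -0.411391)–(-0.911409, 0.3977, 0.411391)  len=0.8228
  (v1,v5,v9) [++-] → (0.419851, 0.3977, 0.902949)–(0.911409, 0.3977, 0.411391)  len=0.6952
  (v5,v11,v4) [+--] → (-0.419851, 0.3977, 0.902949)–(0, 0.3977, 1.0633)  len=0.4494
  (v10,v7,v6) [-+-] → (-0.419851, 0.3977, -0.902949)–(0, 0.3977, -1.0633)  len=0.4494
  (v7,v1,v8) [++-] → (0.911409, 0.3977, -0.411391)–(0.419851, 0.3977, -0.902949)  len=0.6952
  (v4,v9,v5) [--+] → (0.419851, 0.3977, 0.902949)–(0, 0.3977, 1.0633)  len=0.4494
  (v8,v6,v7) [--+] → (0, 0.3977, -1.0633)–(0.419851, 0.3977, -0.902949)  len=0.4494
  (v9,v8,v1) [--+] → (0.911409, 0.3977, -0.411391)–(0.911409, 0.3977, 0.411391)  len=0.8228

Chained into 1 loop(s):
  loop 1: 10 segments, perimeter = 6.2240
Total perimeter = 6.224


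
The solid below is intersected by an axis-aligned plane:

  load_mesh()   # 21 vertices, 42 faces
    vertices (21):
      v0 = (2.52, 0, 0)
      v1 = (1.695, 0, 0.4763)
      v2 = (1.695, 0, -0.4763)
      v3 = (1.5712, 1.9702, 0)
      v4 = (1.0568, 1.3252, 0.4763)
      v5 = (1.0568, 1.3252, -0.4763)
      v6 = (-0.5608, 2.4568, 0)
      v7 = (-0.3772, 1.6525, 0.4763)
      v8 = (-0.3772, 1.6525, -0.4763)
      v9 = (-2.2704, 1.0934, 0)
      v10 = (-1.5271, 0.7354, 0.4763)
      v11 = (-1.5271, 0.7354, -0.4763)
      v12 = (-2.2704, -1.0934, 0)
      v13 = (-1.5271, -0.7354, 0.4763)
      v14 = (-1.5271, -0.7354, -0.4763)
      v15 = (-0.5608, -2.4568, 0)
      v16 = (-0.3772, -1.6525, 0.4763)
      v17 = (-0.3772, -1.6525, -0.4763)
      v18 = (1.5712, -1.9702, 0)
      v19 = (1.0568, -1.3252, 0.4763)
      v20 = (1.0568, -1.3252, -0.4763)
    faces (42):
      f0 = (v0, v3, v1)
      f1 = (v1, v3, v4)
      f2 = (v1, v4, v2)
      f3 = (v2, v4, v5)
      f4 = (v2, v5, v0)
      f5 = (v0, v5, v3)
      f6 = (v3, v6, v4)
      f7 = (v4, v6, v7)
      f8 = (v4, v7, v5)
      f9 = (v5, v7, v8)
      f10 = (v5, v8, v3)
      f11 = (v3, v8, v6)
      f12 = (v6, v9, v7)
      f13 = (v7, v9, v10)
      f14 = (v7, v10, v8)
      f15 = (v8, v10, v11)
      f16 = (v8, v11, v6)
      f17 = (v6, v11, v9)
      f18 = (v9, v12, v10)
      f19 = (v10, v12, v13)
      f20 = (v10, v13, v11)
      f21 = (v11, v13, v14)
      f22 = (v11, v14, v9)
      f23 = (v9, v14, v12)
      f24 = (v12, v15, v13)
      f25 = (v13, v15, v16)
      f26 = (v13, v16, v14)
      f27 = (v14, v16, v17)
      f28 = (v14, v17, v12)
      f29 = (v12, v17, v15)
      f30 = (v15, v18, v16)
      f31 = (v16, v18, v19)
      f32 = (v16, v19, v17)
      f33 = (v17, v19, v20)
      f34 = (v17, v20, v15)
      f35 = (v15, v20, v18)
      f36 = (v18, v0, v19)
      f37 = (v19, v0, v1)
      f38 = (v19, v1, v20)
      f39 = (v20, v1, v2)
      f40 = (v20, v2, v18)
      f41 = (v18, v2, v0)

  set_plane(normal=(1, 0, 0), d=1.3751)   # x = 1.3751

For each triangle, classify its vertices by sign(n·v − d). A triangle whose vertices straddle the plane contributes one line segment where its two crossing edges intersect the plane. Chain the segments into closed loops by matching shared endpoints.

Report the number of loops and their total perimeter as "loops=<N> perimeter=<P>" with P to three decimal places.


loops=2 perimeter=7.677

Straddling triangles (16 of 42):
  (v1,v3,v4) [++-] → (1.3751, 1.72431, 0.181575)–(1.3751, 0.664261, 0.4763)  len=1.1003
  (v1,v4,v2) [+-+] → (1.3751, 0.664261, 0.4763)–(1.3751, 0.664261, 0.00119411)  len=0.4751
  (v2,v4,v5) [+--] → (1.3751, 0.664261, 0.00119411)–(1.3751, 0.664261, -0.4763)  len=0.4775
  (v2,v5,v0) [+-+] → (1.3751, 0.664261, -0.4763)–(1.3751, 1.03692, -0.372687)  len=0.3868
  (v0,v5,v3) [+-+] → (1.3751, 1.03692, -0.372687)–(1.3751, 1.72431, -0.181575)  len=0.7135
  (v3,v6,v4) [+--] → (1.3751, 2.01496, 0)–(1.3751, 1.72431, 0.181575)  len=0.3427
  (v5,v8,v3) [--+] → (1.3751, 1.93822, -0.047938)–(1.3751, 1.72431, -0.181575)  len=0.2522
  (v3,v8,v6) [+--] → (1.3751, 1.93822, -0.047938)–(1.3751, 2.01496, 0)  len=0.0905
  (v15,v18,v16) [-+-] → (1.3751, -2.01496, 0)–(1.3751, -1.93822, 0.047938)  len=0.0905
  (v16,v18,v19) [-+-] → (1.3751, -1.93822, 0.047938)–(1.3751, -1.72431, 0.181575)  len=0.2522
  (v15,v20,v18) [--+] → (1.3751, -1.72431, -0.181575)–(1.3751, -2.01496, 0)  len=0.3427
  (v18,v0,v19) [++-] → (1.3751, -1.03692, 0.372687)–(1.3751, -1.72431, 0.181575)  len=0.7135
  (v19,v0,v1) [-++] → (1.3751, -1.03692, 0.372687)–(1.3751, -0.664261, 0.4763)  len=0.3868
  (v19,v1,v20) [-+-] → (1.3751, -0.664261, 0.4763)–(1.3751, -0.664261, -0.00119411)  len=0.4775
  (v20,v1,v2) [-++] → (1.3751, -0.664261, -0.00119411)–(1.3751, -0.664261, -0.4763)  len=0.4751
  (v20,v2,v18) [-++] → (1.3751, -0.664261, -0.4763)–(1.3751, -1.72431, -0.181575)  len=1.1003

Chained into 2 loop(s):
  loop 1: 8 segments, perimeter = 3.8385
  loop 2: 8 segments, perimeter = 3.8385
Total perimeter = 7.677


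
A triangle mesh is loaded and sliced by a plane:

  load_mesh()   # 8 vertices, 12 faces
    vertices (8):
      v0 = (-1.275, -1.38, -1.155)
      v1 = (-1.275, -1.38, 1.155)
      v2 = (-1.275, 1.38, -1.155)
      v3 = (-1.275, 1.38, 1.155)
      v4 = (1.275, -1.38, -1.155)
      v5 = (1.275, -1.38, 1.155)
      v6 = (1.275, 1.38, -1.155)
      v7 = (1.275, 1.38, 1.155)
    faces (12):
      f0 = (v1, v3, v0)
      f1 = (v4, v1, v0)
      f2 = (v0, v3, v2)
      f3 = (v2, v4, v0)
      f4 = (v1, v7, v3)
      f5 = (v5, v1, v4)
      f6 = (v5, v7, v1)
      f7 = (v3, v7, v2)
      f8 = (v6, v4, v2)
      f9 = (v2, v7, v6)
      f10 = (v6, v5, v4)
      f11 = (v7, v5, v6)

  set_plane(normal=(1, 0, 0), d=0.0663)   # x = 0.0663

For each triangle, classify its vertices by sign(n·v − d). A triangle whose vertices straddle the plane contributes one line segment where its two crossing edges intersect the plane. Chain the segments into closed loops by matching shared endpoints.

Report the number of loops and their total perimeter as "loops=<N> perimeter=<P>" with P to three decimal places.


loops=1 perimeter=10.140

Straddling triangles (8 of 12):
  (v4,v1,v0) [+--] → (0.0663, -1.38, -0.06006)–(0.0663, -1.38, -1.155)  len=1.0949
  (v2,v4,v0) [-+-] → (0.0663, -0.07176, -1.155)–(0.0663, -1.38, -1.155)  len=1.3082
  (v1,v7,v3) [-+-] → (0.0663, 0.07176, 1.155)–(0.0663, 1.38, 1.155)  len=1.3082
  (v5,v1,v4) [+-+] → (0.0663, -1.38, 1.155)–(0.0663, -1.38, -0.06006)  len=1.2151
  (v5,v7,v1) [++-] → (0.0663, 0.07176, 1.155)–(0.0663, -1.38, 1.155)  len=1.4518
  (v3,v7,v2) [-+-] → (0.0663, 1.38, 1.155)–(0.0663, 1.38, 0.06006)  len=1.0949
  (v6,v4,v2) [++-] → (0.0663, -0.07176, -1.155)–(0.0663, 1.38, -1.155)  len=1.4518
  (v2,v7,v6) [-++] → (0.0663, 1.38, 0.06006)–(0.0663, 1.38, -1.155)  len=1.2151

Chained into 1 loop(s):
  loop 1: 8 segments, perimeter = 10.1400
Total perimeter = 10.140


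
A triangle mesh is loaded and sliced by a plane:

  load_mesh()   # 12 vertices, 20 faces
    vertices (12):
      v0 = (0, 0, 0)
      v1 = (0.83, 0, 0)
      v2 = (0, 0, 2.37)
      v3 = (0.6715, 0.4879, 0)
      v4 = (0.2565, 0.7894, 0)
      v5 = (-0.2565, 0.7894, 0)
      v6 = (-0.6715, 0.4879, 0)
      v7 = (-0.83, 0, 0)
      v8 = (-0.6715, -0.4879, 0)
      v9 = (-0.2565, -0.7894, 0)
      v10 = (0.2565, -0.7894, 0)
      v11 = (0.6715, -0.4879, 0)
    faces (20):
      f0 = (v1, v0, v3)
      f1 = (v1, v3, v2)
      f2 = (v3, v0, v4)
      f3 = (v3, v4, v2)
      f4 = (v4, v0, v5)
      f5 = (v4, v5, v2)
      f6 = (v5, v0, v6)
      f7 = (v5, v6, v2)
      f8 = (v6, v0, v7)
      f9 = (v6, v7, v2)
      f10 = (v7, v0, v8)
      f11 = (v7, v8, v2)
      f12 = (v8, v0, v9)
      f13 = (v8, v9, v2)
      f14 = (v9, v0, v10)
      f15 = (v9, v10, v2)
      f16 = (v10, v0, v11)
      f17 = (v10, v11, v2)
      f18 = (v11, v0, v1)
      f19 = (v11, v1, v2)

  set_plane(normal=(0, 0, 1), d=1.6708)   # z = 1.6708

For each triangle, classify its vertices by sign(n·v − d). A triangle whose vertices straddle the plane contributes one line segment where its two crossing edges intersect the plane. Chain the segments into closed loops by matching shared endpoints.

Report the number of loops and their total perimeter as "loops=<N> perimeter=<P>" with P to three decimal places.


Straddling triangles (10 of 20):
  (v1,v3,v2) [--+] → (0.198107, 0.143941, 1.6708)–(0.244868, 0, 1.6708)  len=0.1513
  (v3,v4,v2) [--+] → (0.0756729, 0.23289, 1.6708)–(0.198107, 0.143941, 1.6708)  len=0.1513
  (v4,v5,v2) [--+] → (-0.0756729, 0.23289, 1.6708)–(0.0756729, 0.23289, 1.6708)  len=0.1513
  (v5,v6,v2) [--+] → (-0.198107, 0.143941, 1.6708)–(-0.0756729, 0.23289, 1.6708)  len=0.1513
  (v6,v7,v2) [--+] → (-0.244868, 0, 1.6708)–(-0.198107, 0.143941, 1.6708)  len=0.1513
  (v7,v8,v2) [--+] → (-0.198107, -0.143941, 1.6708)–(-0.244868, 0, 1.6708)  len=0.1513
  (v8,v9,v2) [--+] → (-0.0756729, -0.23289, 1.6708)–(-0.198107, -0.143941, 1.6708)  len=0.1513
  (v9,v10,v2) [--+] → (0.0756729, -0.23289, 1.6708)–(-0.0756729, -0.23289, 1.6708)  len=0.1513
  (v10,v11,v2) [--+] → (0.198107, -0.143941, 1.6708)–(0.0756729, -0.23289, 1.6708)  len=0.1513
  (v11,v1,v2) [--+] → (0.244868, 0, 1.6708)–(0.198107, -0.143941, 1.6708)  len=0.1513

Chained into 1 loop(s):
  loop 1: 10 segments, perimeter = 1.5134
Total perimeter = 1.513

loops=1 perimeter=1.513


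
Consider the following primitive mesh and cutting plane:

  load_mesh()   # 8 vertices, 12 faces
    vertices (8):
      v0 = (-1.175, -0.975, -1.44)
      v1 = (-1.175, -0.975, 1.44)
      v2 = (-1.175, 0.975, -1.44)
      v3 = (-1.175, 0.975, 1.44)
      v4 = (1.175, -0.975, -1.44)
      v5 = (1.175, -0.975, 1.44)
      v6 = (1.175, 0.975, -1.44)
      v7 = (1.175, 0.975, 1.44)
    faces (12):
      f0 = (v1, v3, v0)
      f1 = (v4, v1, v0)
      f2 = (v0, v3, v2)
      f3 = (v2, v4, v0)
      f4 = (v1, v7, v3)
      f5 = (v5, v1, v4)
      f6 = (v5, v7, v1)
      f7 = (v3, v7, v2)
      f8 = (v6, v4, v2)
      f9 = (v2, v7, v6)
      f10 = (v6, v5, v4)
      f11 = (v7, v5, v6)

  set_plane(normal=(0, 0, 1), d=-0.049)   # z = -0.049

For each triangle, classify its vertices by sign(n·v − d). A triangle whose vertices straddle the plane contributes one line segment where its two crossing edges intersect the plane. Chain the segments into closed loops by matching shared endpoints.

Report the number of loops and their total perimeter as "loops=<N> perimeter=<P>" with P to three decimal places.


loops=1 perimeter=8.600

Straddling triangles (8 of 12):
  (v1,v3,v0) [++-] → (-1.175, -0.0331771, -0.049)–(-1.175, -0.975, -0.049)  len=0.9418
  (v4,v1,v0) [-+-] → (0.0399826, -0.975, -0.049)–(-1.175, -0.975, -0.049)  len=1.2150
  (v0,v3,v2) [-+-] → (-1.175, -0.0331771, -0.049)–(-1.175, 0.975, -0.049)  len=1.0082
  (v5,v1,v4) [++-] → (0.0399826, -0.975, -0.049)–(1.175, -0.975, -0.049)  len=1.1350
  (v3,v7,v2) [++-] → (-0.0399826, 0.975, -0.049)–(-1.175, 0.975, -0.049)  len=1.1350
  (v2,v7,v6) [-+-] → (-0.0399826, 0.975, -0.049)–(1.175, 0.975, -0.049)  len=1.2150
  (v6,v5,v4) [-+-] → (1.175, 0.0331771, -0.049)–(1.175, -0.975, -0.049)  len=1.0082
  (v7,v5,v6) [++-] → (1.175, 0.0331771, -0.049)–(1.175, 0.975, -0.049)  len=0.9418

Chained into 1 loop(s):
  loop 1: 8 segments, perimeter = 8.6000
Total perimeter = 8.600


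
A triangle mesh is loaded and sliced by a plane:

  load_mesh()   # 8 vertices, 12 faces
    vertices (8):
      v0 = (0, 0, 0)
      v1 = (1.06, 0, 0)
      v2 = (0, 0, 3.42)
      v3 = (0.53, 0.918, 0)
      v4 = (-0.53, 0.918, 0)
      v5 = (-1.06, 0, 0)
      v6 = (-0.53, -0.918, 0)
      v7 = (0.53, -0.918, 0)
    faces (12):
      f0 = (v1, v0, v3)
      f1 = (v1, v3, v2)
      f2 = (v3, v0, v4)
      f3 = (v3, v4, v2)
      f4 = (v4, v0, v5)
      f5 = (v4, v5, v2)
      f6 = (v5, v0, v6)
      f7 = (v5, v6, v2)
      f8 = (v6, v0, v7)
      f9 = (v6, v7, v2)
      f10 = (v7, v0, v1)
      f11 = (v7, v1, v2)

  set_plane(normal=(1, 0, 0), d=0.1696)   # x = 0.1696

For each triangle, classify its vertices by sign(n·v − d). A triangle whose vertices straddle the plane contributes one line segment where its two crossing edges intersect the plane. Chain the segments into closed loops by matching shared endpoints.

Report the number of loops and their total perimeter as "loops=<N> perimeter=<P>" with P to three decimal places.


loops=1 perimeter=7.894

Straddling triangles (8 of 12):
  (v1,v0,v3) [+-+] → (0.1696, 0, 0)–(0.1696, 0.29376, 0)  len=0.2938
  (v1,v3,v2) [++-] → (0.1696, 0.29376, 2.3256)–(0.1696, 0, 2.8728)  len=0.6211
  (v3,v0,v4) [+--] → (0.1696, 0.29376, 0)–(0.1696, 0.918, 0)  len=0.6242
  (v3,v4,v2) [+--] → (0.1696, 0.918, 0)–(0.1696, 0.29376, 2.3256)  len=2.4079
  (v6,v0,v7) [--+] → (0.1696, -0.29376, 0)–(0.1696, -0.918, 0)  len=0.6242
  (v6,v7,v2) [-+-] → (0.1696, -0.918, 0)–(0.1696, -0.29376, 2.3256)  len=2.4079
  (v7,v0,v1) [+-+] → (0.1696, -0.29376, 0)–(0.1696, 0, 0)  len=0.2938
  (v7,v1,v2) [++-] → (0.1696, 0, 2.8728)–(0.1696, -0.29376, 2.3256)  len=0.6211

Chained into 1 loop(s):
  loop 1: 8 segments, perimeter = 7.8940
Total perimeter = 7.894


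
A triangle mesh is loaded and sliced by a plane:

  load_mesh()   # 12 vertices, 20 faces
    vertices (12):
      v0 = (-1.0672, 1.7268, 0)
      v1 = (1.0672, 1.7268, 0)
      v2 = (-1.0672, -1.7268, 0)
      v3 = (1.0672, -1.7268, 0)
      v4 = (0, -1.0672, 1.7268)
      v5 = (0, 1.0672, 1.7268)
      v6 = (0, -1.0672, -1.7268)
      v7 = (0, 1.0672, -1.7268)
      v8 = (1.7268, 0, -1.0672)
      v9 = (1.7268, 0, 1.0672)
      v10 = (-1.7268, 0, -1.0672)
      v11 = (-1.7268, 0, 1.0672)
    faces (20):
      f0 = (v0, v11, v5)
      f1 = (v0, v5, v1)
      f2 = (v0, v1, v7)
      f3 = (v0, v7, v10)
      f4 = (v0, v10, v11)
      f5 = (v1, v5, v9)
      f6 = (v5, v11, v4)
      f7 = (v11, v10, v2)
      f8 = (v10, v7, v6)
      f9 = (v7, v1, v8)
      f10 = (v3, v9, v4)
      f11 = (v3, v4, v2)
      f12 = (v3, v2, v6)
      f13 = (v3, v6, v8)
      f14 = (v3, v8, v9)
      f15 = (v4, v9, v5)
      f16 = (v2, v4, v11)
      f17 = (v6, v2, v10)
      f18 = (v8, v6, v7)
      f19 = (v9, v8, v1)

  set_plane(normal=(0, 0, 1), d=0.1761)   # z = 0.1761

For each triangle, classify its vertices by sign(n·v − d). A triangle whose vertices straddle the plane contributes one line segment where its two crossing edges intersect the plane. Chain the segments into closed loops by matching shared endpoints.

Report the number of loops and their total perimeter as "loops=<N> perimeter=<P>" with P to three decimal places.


Straddling triangles (10 of 20):
  (v0,v11,v5) [-++] → (-1.17604, 1.44186, 0.1761)–(-0.958366, 1.65953, 0.1761)  len=0.3078
  (v0,v5,v1) [-+-] → (-0.958366, 1.65953, 0.1761)–(0.958366, 1.65953, 0.1761)  len=1.9167
  (v0,v10,v11) [--+] → (-1.7268, 0, 0.1761)–(-1.17604, 1.44186, 0.1761)  len=1.5435
  (v1,v5,v9) [-++] → (0.958366, 1.65953, 0.1761)–(1.17604, 1.44186, 0.1761)  len=0.3078
  (v11,v10,v2) [+--] → (-1.7268, 0, 0.1761)–(-1.17604, -1.44186, 0.1761)  len=1.5435
  (v3,v9,v4) [-++] → (1.17604, -1.44186, 0.1761)–(0.958366, -1.65953, 0.1761)  len=0.3078
  (v3,v4,v2) [-+-] → (0.958366, -1.65953, 0.1761)–(-0.958366, -1.65953, 0.1761)  len=1.9167
  (v3,v8,v9) [--+] → (1.7268, 0, 0.1761)–(1.17604, -1.44186, 0.1761)  len=1.5435
  (v2,v4,v11) [-++] → (-0.958366, -1.65953, 0.1761)–(-1.17604, -1.44186, 0.1761)  len=0.3078
  (v9,v8,v1) [+--] → (1.7268, 0, 0.1761)–(1.17604, 1.44186, 0.1761)  len=1.5435

Chained into 1 loop(s):
  loop 1: 10 segments, perimeter = 11.2387
Total perimeter = 11.239

loops=1 perimeter=11.239
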